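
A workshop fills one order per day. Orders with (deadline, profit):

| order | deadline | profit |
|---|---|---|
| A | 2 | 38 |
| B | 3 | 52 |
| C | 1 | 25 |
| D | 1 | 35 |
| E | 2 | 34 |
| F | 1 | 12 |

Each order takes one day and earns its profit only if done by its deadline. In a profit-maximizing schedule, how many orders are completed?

Profit order: B=52 A=38 D=35 E=34 C=25 F=12
Assign: B→slot 3, A→slot 2, D→slot 1, E skipped, C skipped, F skipped.
Slots: [1:D] [2:A] [3:B]
3 of 6 scheduled.

3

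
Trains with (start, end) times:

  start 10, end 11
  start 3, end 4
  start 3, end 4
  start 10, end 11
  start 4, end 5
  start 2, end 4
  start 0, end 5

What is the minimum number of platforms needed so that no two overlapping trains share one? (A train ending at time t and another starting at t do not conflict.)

4

The answer is the maximum number of intervals overlapping at any instant.
starts: [0, 2, 3, 3, 4, 10, 10]
ends:   [4, 4, 4, 5, 5, 11, 11]
s0→1 s2→2 s3→3 s3→4  — peak 4.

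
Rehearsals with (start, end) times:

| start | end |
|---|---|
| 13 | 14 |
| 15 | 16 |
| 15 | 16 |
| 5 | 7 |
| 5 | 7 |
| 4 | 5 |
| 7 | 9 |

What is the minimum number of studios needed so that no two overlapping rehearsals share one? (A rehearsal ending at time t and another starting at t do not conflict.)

The answer is the maximum number of intervals overlapping at any instant.
starts: [4, 5, 5, 7, 13, 15, 15]
ends:   [5, 7, 7, 9, 14, 16, 16]
s4→1 e5→0 s5→1 s5→2  — peak 2.

2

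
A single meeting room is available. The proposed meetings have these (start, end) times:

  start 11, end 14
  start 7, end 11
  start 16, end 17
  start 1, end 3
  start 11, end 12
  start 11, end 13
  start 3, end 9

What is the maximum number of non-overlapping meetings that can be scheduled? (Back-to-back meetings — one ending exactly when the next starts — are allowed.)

4

Sort by end time and greedily take each interval whose start is ≥ the last chosen end.
By end time: (1,3), (3,9), (7,11), (11,12), (11,13), (11,14), (16,17).
Pick (1,3); next start ≥ 3 → (3,9); next start ≥ 9 → (11,12); next start ≥ 12 → (16,17).
Selected 4 meetings.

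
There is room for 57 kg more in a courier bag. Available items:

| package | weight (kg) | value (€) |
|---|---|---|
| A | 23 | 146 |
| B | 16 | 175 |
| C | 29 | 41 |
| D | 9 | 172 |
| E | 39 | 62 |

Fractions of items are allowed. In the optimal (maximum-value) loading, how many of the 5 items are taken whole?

Order: D (172/9=19.11) > B (175/16=10.94) > A (146/23=6.35) > E (62/39=1.59) > C (41/29=1.41)
Fill: take D (9 @ 172) → take B (16 @ 175) → take A (23 @ 146) → take 9/39 of E → 14.31; 57/57 used.
3 item(s) taken whole; one partial (take 9/39 of E).

3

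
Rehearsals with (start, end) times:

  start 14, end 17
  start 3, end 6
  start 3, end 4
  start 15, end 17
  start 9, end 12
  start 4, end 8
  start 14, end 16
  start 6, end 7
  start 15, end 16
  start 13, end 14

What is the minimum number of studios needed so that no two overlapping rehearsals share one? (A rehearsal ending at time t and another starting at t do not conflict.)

The answer is the maximum number of intervals overlapping at any instant.
Events (time:±→running): 3:+→1 3:+→2 4:-→1 4:+→2 6:-→1 6:+→2 7:-→1 8:-→0 9:+→1 12:-→0 13:+→1 14:-→0 14:+→1 14:+→2 15:+→3 15:+→4 … peak 4.

4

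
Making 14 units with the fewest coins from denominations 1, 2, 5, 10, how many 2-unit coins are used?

14 − 1×10→4 − 2×2→0
Count of 2: 2

2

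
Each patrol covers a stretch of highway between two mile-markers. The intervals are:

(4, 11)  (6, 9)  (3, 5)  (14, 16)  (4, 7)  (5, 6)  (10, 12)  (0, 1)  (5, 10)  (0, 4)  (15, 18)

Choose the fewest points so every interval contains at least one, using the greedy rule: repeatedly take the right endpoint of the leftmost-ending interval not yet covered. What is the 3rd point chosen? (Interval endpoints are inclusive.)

9

Process intervals by earliest right end; each time one isn't hit yet, stab at its right endpoint.
Sorted: [0,1] [0,4] [3,5] [5,6] [4,7] [6,9] [5,10] [4,11] [10,12] [14,16] [15,18]
{[0,1],[0,4]} hit by 1; {[3,5],[5,6],[4,7]} hit by 5; {[6,9],[5,10],[4,11]} hit by 9; {[10,12]} hit by 12; {[14,16],[15,18]} hit by 16.
Points: 1, 5, 9, 12, 16 (5 total).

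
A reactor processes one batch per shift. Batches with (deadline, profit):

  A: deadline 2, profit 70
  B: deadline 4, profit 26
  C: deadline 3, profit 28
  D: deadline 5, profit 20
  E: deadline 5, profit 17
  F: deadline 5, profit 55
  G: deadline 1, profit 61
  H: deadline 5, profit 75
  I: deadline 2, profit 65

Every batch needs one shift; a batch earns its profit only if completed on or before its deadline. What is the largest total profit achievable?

293

By profit: H(d5,75), A(d2,70), I(d2,65), G(d1,61), F(d5,55), C(d3,28), B(d4,26), D(d5,20), E(d5,17)
H→slot 5; A→slot 2; I→slot 1; G skipped; F→slot 4; C→slot 3; B skipped; D skipped; E skipped.
Profit = 65 + 70 + 28 + 55 + 75 = 293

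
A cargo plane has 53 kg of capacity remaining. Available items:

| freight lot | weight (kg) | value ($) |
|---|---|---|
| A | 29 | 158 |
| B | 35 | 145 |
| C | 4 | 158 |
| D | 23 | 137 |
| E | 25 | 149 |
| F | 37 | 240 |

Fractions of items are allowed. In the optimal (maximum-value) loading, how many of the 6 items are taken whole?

2

Sort by value per unit weight and fill in that order.
Order: C (158/4=39.50) > F (240/37=6.49) > E (149/25=5.96) > D (137/23=5.96) > A (158/29=5.45) > B (145/35=4.14)
Fill: take C (4 @ 158) → take F (37 @ 240) → take 12/25 of E → 71.52; 53/53 used.
2 item(s) taken whole; one partial (take 12/25 of E).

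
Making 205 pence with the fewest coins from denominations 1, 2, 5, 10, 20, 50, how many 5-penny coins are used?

205 − 4×50→5 − 1×5→0
Count of 5: 1

1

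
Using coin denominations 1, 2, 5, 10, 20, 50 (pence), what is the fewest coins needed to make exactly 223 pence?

7

223 − 4×50→23 − 1×20→3 − 1×2→1 − 1×1→0
Total coins = 4 + 1 + 1 + 1 = 7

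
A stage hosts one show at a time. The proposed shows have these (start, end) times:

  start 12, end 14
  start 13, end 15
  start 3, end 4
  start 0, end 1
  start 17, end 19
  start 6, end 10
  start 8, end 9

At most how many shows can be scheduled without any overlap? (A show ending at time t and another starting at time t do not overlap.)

5

By end time: (0,1), (3,4), (8,9), (6,10), (12,14), (13,15), (17,19).
Pick (0,1); next start ≥ 1 → (3,4); next start ≥ 4 → (8,9); next start ≥ 9 → (12,14); next start ≥ 14 → (17,19).
Selected 5 shows.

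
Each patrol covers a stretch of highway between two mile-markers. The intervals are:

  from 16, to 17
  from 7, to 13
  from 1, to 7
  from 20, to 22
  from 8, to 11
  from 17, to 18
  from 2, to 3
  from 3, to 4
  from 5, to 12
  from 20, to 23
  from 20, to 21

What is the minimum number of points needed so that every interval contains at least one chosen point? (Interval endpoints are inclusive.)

Sort by right endpoint; whenever an interval is uncovered, place a point at its right end.
By right end: [2,3]  [3,4]  [1,7]  [8,11]  [5,12]  [7,13]  [16,17]  [17,18]  [20,21]  [20,22]  [20,23]
[2,3] uncovered → point at 3; [8,11] uncovered → point at 11; [16,17] uncovered → point at 17; [20,21] uncovered → point at 21.
Points: 3, 11, 17, 21 (4 total).

4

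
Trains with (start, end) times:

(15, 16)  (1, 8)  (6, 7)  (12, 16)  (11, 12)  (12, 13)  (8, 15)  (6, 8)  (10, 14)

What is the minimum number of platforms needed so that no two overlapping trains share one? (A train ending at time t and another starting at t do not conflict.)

The answer is the maximum number of intervals overlapping at any instant.
starts: [1, 6, 6, 8, 10, 11, 12, 12, 15]
ends:   [7, 8, 8, 12, 13, 14, 15, 16, 16]
s1→1 s6→2 s6→3 e7→2 e8→1 e8→0 s8→1 s10→2 s11→3 e12→2 s12→3 s12→4  — peak 4.

4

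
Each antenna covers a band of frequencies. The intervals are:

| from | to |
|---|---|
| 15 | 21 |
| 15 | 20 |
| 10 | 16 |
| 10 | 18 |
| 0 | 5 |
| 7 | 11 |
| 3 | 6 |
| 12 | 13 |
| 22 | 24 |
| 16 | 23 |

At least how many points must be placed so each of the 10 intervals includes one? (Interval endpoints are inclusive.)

5

Process intervals by earliest right end; each time one isn't hit yet, stab at its right endpoint.
Sorted: [0,5] [3,6] [7,11] [12,13] [10,16] [10,18] [15,20] [15,21] [16,23] [22,24]
{[0,5],[3,6]} hit by 5; {[7,11]} hit by 11; {[12,13],[10,16],[10,18]} hit by 13; {[15,20],[15,21],[16,23]} hit by 20; {[22,24]} hit by 24.
Points: 5, 11, 13, 20, 24 (5 total).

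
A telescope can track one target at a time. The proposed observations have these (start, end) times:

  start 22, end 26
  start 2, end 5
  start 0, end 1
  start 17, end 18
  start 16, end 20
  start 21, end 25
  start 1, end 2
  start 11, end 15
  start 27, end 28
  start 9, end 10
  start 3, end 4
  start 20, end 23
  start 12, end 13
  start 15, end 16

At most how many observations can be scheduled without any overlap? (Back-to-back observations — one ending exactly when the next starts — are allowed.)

Sort by end time and greedily take each interval whose start is ≥ the last chosen end.
Sorted by end: (0,1)  (1,2)  (3,4)  (2,5)  (9,10)  (12,13)  (11,15)  (15,16)  (17,18)  (16,20)  (20,23)  (21,25)  (22,26)  (27,28)
take (0,1); take (1,2); take (3,4); skip (2,5); take (9,10); take (12,13); take (15,16); take (17,18); skip (16,20); take (20,23); take (27,28).
Selected 9 observations.

9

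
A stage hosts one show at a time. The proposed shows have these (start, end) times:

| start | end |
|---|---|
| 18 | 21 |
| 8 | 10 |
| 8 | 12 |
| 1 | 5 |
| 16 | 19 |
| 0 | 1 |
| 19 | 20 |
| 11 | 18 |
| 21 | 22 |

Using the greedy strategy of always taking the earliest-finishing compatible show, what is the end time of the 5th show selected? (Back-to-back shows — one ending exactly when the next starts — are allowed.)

Sort by end time and greedily take each interval whose start is ≥ the last chosen end.
Sorted by end: (0,1)  (1,5)  (8,10)  (8,12)  (11,18)  (16,19)  (19,20)  (18,21)  (21,22)
take (0,1); take (1,5); take (8,10); skip (8,12); take (11,18); take (19,20); take (21,22).
Selected: (0,1) (1,5) (8,10) (11,18) (19,20) (21,22)

20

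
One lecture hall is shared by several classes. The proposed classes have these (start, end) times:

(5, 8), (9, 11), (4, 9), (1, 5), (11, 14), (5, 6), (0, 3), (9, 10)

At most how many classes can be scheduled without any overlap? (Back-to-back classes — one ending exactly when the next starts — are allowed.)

Order by finish time; keep every interval that doesn't clash with the previous kept one.
By end time: (0,3), (1,5), (5,6), (5,8), (4,9), (9,10), (9,11), (11,14).
Pick (0,3); next start ≥ 3 → (5,6); next start ≥ 6 → (9,10); next start ≥ 10 → (11,14).
Selected 4 classes.

4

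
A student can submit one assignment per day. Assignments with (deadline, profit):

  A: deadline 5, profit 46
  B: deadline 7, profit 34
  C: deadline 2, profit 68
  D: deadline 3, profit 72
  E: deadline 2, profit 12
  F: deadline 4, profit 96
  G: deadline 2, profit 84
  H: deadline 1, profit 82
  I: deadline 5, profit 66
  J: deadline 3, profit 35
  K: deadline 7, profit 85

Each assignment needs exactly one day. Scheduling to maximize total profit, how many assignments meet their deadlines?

Take jobs in profit order; each goes to the latest open slot no later than its deadline.
By profit: F(d4,96), K(d7,85), G(d2,84), H(d1,82), D(d3,72), C(d2,68), I(d5,66), A(d5,46), J(d3,35), B(d7,34), E(d2,12)
F→slot 4; K→slot 7; G→slot 2; H→slot 1; D→slot 3; C skipped; I→slot 5; A skipped; J skipped; B→slot 6; E skipped.
7 of 11 scheduled.

7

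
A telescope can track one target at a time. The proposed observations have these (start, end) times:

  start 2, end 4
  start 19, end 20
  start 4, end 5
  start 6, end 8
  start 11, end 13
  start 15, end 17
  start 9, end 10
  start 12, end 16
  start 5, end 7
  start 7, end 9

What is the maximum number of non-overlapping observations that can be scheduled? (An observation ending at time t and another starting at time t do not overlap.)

Order by finish time; keep every interval that doesn't clash with the previous kept one.
By end time: (2,4), (4,5), (5,7), (6,8), (7,9), (9,10), (11,13), (12,16), (15,17), (19,20).
Pick (2,4); next start ≥ 4 → (4,5); next start ≥ 5 → (5,7); next start ≥ 7 → (7,9); next start ≥ 9 → (9,10); next start ≥ 10 → (11,13); next start ≥ 13 → (15,17); next start ≥ 17 → (19,20).
Selected 8 observations.

8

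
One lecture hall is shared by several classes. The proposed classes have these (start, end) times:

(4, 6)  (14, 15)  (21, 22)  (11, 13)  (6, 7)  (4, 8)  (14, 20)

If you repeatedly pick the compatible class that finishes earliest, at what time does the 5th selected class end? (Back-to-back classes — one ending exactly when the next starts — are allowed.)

Greedy by earliest finish: after sorting by end time, pick each interval compatible with the last pick.
By end time: (4,6), (6,7), (4,8), (11,13), (14,15), (14,20), (21,22).
Pick (4,6); next start ≥ 6 → (6,7); next start ≥ 7 → (11,13); next start ≥ 13 → (14,15); next start ≥ 15 → (21,22).
Selected: (4,6) (6,7) (11,13) (14,15) (21,22)

22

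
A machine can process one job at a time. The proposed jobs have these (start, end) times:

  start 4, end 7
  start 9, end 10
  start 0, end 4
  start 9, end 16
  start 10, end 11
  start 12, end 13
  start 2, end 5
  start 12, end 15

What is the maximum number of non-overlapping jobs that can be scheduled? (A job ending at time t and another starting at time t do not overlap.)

Sort by end time and greedily take each interval whose start is ≥ the last chosen end.
Sorted by end: (0,4)  (2,5)  (4,7)  (9,10)  (10,11)  (12,13)  (12,15)  (9,16)
take (0,4); take (4,7); take (9,10); take (10,11); take (12,13); skip (9,16).
Selected 5 jobs.

5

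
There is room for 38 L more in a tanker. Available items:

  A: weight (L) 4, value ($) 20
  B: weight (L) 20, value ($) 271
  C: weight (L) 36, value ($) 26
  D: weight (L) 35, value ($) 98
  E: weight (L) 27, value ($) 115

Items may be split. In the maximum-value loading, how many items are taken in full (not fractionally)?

Order: B (271/20=13.55) > A (20/4=5.00) > E (115/27=4.26) > D (98/35=2.80) > C (26/36=0.72)
Fill: take B (20 @ 271) → take A (4 @ 20) → take 14/27 of E → 59.63; 38/38 used.
2 item(s) taken whole; one partial (take 14/27 of E).

2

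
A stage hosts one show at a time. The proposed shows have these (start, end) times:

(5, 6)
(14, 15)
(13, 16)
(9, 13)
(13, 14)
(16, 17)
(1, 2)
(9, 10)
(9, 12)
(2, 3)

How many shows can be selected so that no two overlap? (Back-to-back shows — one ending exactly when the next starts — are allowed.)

Greedy by earliest finish: after sorting by end time, pick each interval compatible with the last pick.
Sorted by end: (1,2)  (2,3)  (5,6)  (9,10)  (9,12)  (9,13)  (13,14)  (14,15)  (13,16)  (16,17)
take (1,2); take (2,3); take (5,6); take (9,10); take (13,14); take (14,15); take (16,17).
Selected 7 shows.

7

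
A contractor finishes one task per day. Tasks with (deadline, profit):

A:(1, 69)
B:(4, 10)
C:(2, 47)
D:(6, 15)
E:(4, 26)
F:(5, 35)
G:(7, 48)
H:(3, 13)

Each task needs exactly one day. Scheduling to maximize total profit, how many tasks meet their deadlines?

Take jobs in profit order; each goes to the latest open slot no later than its deadline.
Profit order: A=69 G=48 C=47 F=35 E=26 D=15 H=13 B=10
Assign: A→slot 1, G→slot 7, C→slot 2, F→slot 5, E→slot 4, D→slot 6, H→slot 3, B skipped.
Slots: [1:A] [2:C] [3:H] [4:E] [5:F] [6:D] [7:G]
7 of 8 scheduled.

7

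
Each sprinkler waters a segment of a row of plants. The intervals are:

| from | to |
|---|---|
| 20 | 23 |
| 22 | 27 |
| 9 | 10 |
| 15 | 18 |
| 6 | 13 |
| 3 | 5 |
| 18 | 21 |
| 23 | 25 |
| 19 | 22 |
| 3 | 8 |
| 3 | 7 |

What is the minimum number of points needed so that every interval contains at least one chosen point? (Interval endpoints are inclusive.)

Sort by right endpoint; whenever an interval is uncovered, place a point at its right end.
By right end: [3,5]  [3,7]  [3,8]  [9,10]  [6,13]  [15,18]  [18,21]  [19,22]  [20,23]  [23,25]  [22,27]
[3,5] uncovered → point at 5; [9,10] uncovered → point at 10; [15,18] uncovered → point at 18; [19,22] uncovered → point at 22; [23,25] uncovered → point at 25.
Points: 5, 10, 18, 22, 25 (5 total).

5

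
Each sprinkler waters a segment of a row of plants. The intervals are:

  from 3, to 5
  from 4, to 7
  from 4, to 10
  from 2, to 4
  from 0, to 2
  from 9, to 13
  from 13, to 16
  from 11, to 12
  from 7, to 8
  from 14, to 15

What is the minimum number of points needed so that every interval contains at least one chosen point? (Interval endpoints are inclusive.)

Sort by right endpoint; whenever an interval is uncovered, place a point at its right end.
By right end: [0,2]  [2,4]  [3,5]  [4,7]  [7,8]  [4,10]  [11,12]  [9,13]  [14,15]  [13,16]
[0,2] uncovered → point at 2; [3,5] uncovered → point at 5; [7,8] uncovered → point at 8; [11,12] uncovered → point at 12; [14,15] uncovered → point at 15.
Points: 2, 5, 8, 12, 15 (5 total).

5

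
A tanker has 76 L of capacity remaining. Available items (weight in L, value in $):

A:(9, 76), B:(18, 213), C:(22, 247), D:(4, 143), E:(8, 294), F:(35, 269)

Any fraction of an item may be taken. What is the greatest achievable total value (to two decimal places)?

1088.29

Greedy by value/weight ratio, highest first.
Order: E (294/8=36.75) > D (143/4=35.75) > B (213/18=11.83) > C (247/22=11.23) > A (76/9=8.44) > F (269/35=7.69)
Fill: take E (8 @ 294) → take D (4 @ 143) → take B (18 @ 213) → take C (22 @ 247) → take A (9 @ 76) → take 15/35 of F → 115.29; 76/76 used.
Total value = 1088.29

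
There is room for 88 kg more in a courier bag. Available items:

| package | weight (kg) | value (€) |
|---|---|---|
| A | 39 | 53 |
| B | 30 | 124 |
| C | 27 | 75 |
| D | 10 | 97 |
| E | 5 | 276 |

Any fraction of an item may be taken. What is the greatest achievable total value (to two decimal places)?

593.74

Sort by value per unit weight and fill in that order.
Ratios (sorted): E 55.20, D 9.70, B 4.13, C 2.78, A 1.36
take E (5 @ 276); take D (10 @ 97); take B (30 @ 124); take C (27 @ 75); take 16/39 of A → 21.74. Capacity used 88/88.
Total value = 593.74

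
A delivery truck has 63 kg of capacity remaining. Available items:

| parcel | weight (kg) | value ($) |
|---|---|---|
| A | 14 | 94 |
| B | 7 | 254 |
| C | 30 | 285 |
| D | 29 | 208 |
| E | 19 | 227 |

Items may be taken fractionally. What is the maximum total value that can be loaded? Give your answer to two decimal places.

Sort by value per unit weight and fill in that order.
Ratios (sorted): B 36.29, E 11.95, C 9.50, D 7.17, A 6.71
take B (7 @ 254); take E (19 @ 227); take C (30 @ 285); take 7/29 of D → 50.21. Capacity used 63/63.
Total value = 816.21

816.21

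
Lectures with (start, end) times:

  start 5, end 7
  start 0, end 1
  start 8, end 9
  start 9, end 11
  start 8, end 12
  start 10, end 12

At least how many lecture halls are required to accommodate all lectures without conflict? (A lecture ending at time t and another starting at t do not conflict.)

Events (time:±→running): 0:+→1 1:-→0 5:+→1 7:-→0 8:+→1 8:+→2 9:-→1 9:+→2 10:+→3 … peak 3.

3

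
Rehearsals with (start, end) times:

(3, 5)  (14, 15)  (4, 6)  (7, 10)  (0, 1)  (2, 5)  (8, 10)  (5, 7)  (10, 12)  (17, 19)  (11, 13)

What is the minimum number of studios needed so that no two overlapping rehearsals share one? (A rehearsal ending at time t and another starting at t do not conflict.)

Count concurrent intervals with a sweep; the peak is the room count.
starts: [0, 2, 3, 4, 5, 7, 8, 10, 11, 14, 17]
ends:   [1, 5, 5, 6, 7, 10, 10, 12, 13, 15, 19]
s0→1 e1→0 s2→1 s3→2 s4→3  — peak 3.

3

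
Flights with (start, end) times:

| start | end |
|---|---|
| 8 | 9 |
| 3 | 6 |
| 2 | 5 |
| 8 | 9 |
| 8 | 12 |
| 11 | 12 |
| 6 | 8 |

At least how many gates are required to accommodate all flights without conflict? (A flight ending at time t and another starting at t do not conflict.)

Count concurrent intervals with a sweep; the peak is the room count.
starts: [2, 3, 6, 8, 8, 8, 11]
ends:   [5, 6, 8, 9, 9, 12, 12]
s2→1 s3→2 e5→1 e6→0 s6→1 e8→0 s8→1 s8→2 s8→3  — peak 3.

3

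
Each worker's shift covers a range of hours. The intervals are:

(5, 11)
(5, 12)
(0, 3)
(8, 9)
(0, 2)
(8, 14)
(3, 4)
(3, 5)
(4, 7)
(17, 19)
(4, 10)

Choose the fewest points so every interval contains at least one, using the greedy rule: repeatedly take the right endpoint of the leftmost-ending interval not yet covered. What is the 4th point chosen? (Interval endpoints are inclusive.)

Sorted: [0,2] [0,3] [3,4] [3,5] [4,7] [8,9] [4,10] [5,11] [5,12] [8,14] [17,19]
{[0,2],[0,3]} hit by 2; {[3,4],[3,5],[4,7]} hit by 4; {[8,9],[4,10],[5,11],[5,12],[8,14]} hit by 9; {[17,19]} hit by 19.
Points: 2, 4, 9, 19 (4 total).

19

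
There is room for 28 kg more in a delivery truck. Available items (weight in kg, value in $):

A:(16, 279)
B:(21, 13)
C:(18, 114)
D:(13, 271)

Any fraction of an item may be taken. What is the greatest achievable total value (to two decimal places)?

532.56

Ratios (sorted): D 20.85, A 17.44, C 6.33, B 0.62
take D (13 @ 271); take 15/16 of A → 261.56. Capacity used 28/28.
Total value = 532.56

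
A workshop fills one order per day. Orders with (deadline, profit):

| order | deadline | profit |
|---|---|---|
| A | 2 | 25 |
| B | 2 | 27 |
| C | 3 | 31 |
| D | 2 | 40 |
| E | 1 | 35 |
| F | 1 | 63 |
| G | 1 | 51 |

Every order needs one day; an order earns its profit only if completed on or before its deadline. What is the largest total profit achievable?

134

Take jobs in profit order; each goes to the latest open slot no later than its deadline.
Profit order: F=63 G=51 D=40 E=35 C=31 B=27 A=25
Assign: F→slot 1, G skipped, D→slot 2, E skipped, C→slot 3, B skipped, A skipped.
Slots: [1:F] [2:D] [3:C]
Profit = 63 + 40 + 31 = 134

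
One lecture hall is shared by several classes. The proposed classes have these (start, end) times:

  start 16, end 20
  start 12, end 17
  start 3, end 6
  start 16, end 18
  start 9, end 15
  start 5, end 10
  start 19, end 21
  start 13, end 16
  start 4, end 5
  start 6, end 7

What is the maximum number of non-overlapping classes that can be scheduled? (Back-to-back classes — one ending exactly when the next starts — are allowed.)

5

Greedy by earliest finish: after sorting by end time, pick each interval compatible with the last pick.
By end time: (4,5), (3,6), (6,7), (5,10), (9,15), (13,16), (12,17), (16,18), (16,20), (19,21).
Pick (4,5); next start ≥ 5 → (6,7); next start ≥ 7 → (9,15); next start ≥ 15 → (16,18); next start ≥ 18 → (19,21).
Selected 5 classes.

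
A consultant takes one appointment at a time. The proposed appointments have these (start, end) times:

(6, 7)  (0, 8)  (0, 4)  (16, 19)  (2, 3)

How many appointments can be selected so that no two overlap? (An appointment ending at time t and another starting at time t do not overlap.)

Greedy by earliest finish: after sorting by end time, pick each interval compatible with the last pick.
Sorted by end: (2,3)  (0,4)  (6,7)  (0,8)  (16,19)
take (2,3); take (6,7); skip (0,8); take (16,19).
Selected 3 appointments.

3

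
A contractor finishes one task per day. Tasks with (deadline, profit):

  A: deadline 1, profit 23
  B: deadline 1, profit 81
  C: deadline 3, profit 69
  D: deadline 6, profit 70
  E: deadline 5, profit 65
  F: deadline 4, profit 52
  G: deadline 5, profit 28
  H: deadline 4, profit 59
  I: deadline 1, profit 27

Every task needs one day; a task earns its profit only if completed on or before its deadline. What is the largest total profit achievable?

396

Take jobs in profit order; each goes to the latest open slot no later than its deadline.
Profit order: B=81 D=70 C=69 E=65 H=59 F=52 G=28 I=27 A=23
Assign: B→slot 1, D→slot 6, C→slot 3, E→slot 5, H→slot 4, F→slot 2, G skipped, I skipped, A skipped.
Slots: [1:B] [2:F] [3:C] [4:H] [5:E] [6:D]
Profit = 81 + 52 + 69 + 59 + 65 + 70 = 396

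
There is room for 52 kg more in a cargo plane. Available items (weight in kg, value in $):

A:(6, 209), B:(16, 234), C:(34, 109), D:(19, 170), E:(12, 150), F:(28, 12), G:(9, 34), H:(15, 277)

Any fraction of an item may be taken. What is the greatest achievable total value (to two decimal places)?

Order: A (209/6=34.83) > H (277/15=18.47) > B (234/16=14.62) > E (150/12=12.50) > D (170/19=8.95) > G (34/9=3.78) > C (109/34=3.21) > F (12/28=0.43)
Fill: take A (6 @ 209) → take H (15 @ 277) → take B (16 @ 234) → take E (12 @ 150) → take 3/19 of D → 26.84; 52/52 used.
Total value = 896.84

896.84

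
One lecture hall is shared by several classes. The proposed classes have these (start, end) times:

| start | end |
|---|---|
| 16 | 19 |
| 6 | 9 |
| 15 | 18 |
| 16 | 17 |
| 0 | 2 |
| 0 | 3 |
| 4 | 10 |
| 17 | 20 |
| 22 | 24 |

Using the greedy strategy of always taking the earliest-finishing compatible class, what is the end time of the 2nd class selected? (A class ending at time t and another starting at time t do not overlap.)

Sorted by end: (0,2)  (0,3)  (6,9)  (4,10)  (16,17)  (15,18)  (16,19)  (17,20)  (22,24)
take (0,2); take (6,9); skip (4,10); take (16,17); take (17,20); take (22,24).
Selected: (0,2) (6,9) (16,17) (17,20) (22,24)

9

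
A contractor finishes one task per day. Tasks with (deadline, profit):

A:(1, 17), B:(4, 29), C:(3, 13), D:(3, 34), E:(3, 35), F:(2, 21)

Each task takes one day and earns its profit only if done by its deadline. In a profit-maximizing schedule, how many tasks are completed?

Take jobs in profit order; each goes to the latest open slot no later than its deadline.
Profit order: E=35 D=34 B=29 F=21 A=17 C=13
Assign: E→slot 3, D→slot 2, B→slot 4, F→slot 1, A skipped, C skipped.
Slots: [1:F] [2:D] [3:E] [4:B]
4 of 6 scheduled.

4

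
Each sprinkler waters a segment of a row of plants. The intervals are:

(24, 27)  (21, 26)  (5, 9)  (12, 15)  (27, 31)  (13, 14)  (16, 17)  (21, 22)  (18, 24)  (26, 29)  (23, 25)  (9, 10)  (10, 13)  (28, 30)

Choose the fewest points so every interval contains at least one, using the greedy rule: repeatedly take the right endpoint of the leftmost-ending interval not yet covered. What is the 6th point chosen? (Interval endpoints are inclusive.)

Sorted: [5,9] [9,10] [10,13] [13,14] [12,15] [16,17] [21,22] [18,24] [23,25] [21,26] [24,27] [26,29] [28,30] [27,31]
{[5,9],[9,10]} hit by 9; {[10,13],[13,14],[12,15]} hit by 13; {[16,17]} hit by 17; {[21,22],[18,24]} hit by 22; {[23,25],[21,26],[24,27]} hit by 25; {[26,29],[28,30],[27,31]} hit by 29.
Points: 9, 13, 17, 22, 25, 29 (6 total).

29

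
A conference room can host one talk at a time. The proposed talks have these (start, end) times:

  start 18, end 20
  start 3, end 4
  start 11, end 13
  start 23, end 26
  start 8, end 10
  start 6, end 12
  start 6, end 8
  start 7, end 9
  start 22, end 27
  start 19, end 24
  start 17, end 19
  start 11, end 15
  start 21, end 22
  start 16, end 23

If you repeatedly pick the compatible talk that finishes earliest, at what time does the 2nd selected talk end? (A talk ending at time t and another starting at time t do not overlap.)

8

Sorted by end: (3,4)  (6,8)  (7,9)  (8,10)  (6,12)  (11,13)  (11,15)  (17,19)  (18,20)  (21,22)  (16,23)  (19,24)  (23,26)  (22,27)
take (3,4); take (6,8); take (8,10); skip (6,12); take (11,13); skip (11,15); take (17,19); skip (18,20); take (21,22); skip (19,24); take (23,26).
Selected: (3,4) (6,8) (8,10) (11,13) (17,19) (21,22) (23,26)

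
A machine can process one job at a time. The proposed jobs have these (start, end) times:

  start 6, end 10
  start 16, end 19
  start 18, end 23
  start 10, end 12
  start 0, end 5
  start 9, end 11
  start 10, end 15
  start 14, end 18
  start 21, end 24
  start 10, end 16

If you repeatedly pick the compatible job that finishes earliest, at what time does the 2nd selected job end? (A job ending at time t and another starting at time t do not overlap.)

10

By end time: (0,5), (6,10), (9,11), (10,12), (10,15), (10,16), (14,18), (16,19), (18,23), (21,24).
Pick (0,5); next start ≥ 5 → (6,10); next start ≥ 10 → (10,12); next start ≥ 12 → (14,18); next start ≥ 18 → (18,23).
Selected: (0,5) (6,10) (10,12) (14,18) (18,23)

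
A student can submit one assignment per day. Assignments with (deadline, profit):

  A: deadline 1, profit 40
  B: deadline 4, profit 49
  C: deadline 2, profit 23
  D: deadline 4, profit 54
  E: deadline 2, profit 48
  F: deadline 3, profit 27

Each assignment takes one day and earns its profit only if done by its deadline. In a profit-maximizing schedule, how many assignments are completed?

4

By profit: D(d4,54), B(d4,49), E(d2,48), A(d1,40), F(d3,27), C(d2,23)
D→slot 4; B→slot 3; E→slot 2; A→slot 1; F skipped; C skipped.
4 of 6 scheduled.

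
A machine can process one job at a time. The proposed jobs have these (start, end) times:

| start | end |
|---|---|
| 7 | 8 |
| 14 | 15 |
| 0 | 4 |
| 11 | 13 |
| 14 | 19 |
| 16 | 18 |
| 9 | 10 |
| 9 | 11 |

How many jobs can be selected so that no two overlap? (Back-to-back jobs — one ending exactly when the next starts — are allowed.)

6

Greedy by earliest finish: after sorting by end time, pick each interval compatible with the last pick.
By end time: (0,4), (7,8), (9,10), (9,11), (11,13), (14,15), (16,18), (14,19).
Pick (0,4); next start ≥ 4 → (7,8); next start ≥ 8 → (9,10); next start ≥ 10 → (11,13); next start ≥ 13 → (14,15); next start ≥ 15 → (16,18).
Selected 6 jobs.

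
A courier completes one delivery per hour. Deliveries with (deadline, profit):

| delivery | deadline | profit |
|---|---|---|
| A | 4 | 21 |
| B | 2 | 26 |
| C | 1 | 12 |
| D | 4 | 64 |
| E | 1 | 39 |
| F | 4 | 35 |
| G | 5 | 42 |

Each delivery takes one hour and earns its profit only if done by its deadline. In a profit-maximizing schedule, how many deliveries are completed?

5

Profit order: D=64 G=42 E=39 F=35 B=26 A=21 C=12
Assign: D→slot 4, G→slot 5, E→slot 1, F→slot 3, B→slot 2, A skipped, C skipped.
Slots: [1:E] [2:B] [3:F] [4:D] [5:G]
5 of 7 scheduled.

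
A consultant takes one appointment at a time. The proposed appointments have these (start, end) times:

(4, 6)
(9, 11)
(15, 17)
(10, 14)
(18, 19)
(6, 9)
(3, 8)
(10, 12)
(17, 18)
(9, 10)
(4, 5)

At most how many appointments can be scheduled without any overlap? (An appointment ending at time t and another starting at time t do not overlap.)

7

Sorted by end: (4,5)  (4,6)  (3,8)  (6,9)  (9,10)  (9,11)  (10,12)  (10,14)  (15,17)  (17,18)  (18,19)
take (4,5); take (6,9); take (9,10); take (10,12); skip (10,14); take (15,17); take (17,18); take (18,19).
Selected 7 appointments.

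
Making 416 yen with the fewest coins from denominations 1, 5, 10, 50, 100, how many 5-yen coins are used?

1

416 − 4×100→16 − 1×10→6 − 1×5→1 − 1×1→0
Count of 5: 1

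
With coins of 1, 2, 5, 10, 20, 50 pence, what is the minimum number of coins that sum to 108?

Greedy: take as many of the largest coin as possible, then repeat with the remainder.
108 − 2×50→8 − 1×5→3 − 1×2→1 − 1×1→0
Total coins = 2 + 1 + 1 + 1 = 5

5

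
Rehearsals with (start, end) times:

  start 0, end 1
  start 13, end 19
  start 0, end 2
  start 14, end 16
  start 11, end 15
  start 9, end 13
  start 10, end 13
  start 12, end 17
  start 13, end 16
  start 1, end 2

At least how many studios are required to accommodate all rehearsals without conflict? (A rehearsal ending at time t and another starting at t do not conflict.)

Events (time:±→running): 0:+→1 0:+→2 1:-→1 1:+→2 2:-→1 2:-→0 9:+→1 10:+→2 11:+→3 12:+→4 13:-→3 13:-→2 13:+→3 13:+→4 14:+→5 … peak 5.

5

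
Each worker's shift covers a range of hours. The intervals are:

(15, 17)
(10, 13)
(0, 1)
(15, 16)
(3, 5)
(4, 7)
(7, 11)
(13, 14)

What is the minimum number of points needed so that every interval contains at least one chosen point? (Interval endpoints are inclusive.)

5

By right end: [0,1]  [3,5]  [4,7]  [7,11]  [10,13]  [13,14]  [15,16]  [15,17]
[0,1] uncovered → point at 1; [3,5] uncovered → point at 5; [7,11] uncovered → point at 11; [13,14] uncovered → point at 14; [15,16] uncovered → point at 16.
Points: 1, 5, 11, 14, 16 (5 total).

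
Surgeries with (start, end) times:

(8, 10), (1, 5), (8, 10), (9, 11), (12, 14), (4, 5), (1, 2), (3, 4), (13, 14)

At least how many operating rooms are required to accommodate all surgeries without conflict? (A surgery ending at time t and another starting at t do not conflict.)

The answer is the maximum number of intervals overlapping at any instant.
Events (time:±→running): 1:+→1 1:+→2 2:-→1 3:+→2 4:-→1 4:+→2 5:-→1 5:-→0 8:+→1 8:+→2 9:+→3 … peak 3.

3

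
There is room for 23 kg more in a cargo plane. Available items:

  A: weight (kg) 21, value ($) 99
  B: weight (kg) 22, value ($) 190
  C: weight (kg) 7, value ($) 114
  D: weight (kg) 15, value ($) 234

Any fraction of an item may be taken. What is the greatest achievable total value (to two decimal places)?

Greedy by value/weight ratio, highest first.
Ratios (sorted): C 16.29, D 15.60, B 8.64, A 4.71
take C (7 @ 114); take D (15 @ 234); take 1/22 of B → 8.64. Capacity used 23/23.
Total value = 356.64

356.64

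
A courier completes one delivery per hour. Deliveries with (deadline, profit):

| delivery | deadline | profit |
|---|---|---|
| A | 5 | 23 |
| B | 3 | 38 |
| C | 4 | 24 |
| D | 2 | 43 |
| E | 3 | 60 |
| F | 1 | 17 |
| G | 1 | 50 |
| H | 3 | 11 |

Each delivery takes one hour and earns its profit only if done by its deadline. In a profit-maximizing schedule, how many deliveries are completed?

Take jobs in profit order; each goes to the latest open slot no later than its deadline.
By profit: E(d3,60), G(d1,50), D(d2,43), B(d3,38), C(d4,24), A(d5,23), F(d1,17), H(d3,11)
E→slot 3; G→slot 1; D→slot 2; B skipped; C→slot 4; A→slot 5; F skipped; H skipped.
5 of 8 scheduled.

5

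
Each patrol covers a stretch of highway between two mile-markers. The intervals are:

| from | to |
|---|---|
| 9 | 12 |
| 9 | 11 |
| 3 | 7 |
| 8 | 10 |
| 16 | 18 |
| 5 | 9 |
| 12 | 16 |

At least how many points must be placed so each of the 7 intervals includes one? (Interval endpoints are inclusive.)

Sort by right endpoint; whenever an interval is uncovered, place a point at its right end.
By right end: [3,7]  [5,9]  [8,10]  [9,11]  [9,12]  [12,16]  [16,18]
[3,7] uncovered → point at 7; [8,10] uncovered → point at 10; [12,16] uncovered → point at 16.
Points: 7, 10, 16 (3 total).

3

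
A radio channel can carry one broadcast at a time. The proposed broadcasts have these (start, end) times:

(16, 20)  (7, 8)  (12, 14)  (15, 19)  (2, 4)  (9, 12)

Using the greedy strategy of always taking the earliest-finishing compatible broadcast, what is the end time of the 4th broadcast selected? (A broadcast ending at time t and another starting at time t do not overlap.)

Sort by end time and greedily take each interval whose start is ≥ the last chosen end.
Sorted by end: (2,4)  (7,8)  (9,12)  (12,14)  (15,19)  (16,20)
take (2,4); take (7,8); take (9,12); take (12,14); take (15,19).
Selected: (2,4) (7,8) (9,12) (12,14) (15,19)

14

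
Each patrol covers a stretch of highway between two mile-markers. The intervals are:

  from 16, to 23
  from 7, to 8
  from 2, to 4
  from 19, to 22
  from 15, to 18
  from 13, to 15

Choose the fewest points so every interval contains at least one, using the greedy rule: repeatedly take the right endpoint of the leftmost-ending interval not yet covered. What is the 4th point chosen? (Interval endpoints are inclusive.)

22

Process intervals by earliest right end; each time one isn't hit yet, stab at its right endpoint.
By right end: [2,4]  [7,8]  [13,15]  [15,18]  [19,22]  [16,23]
[2,4] uncovered → point at 4; [7,8] uncovered → point at 8; [13,15] uncovered → point at 15; [19,22] uncovered → point at 22.
Points: 4, 8, 15, 22 (4 total).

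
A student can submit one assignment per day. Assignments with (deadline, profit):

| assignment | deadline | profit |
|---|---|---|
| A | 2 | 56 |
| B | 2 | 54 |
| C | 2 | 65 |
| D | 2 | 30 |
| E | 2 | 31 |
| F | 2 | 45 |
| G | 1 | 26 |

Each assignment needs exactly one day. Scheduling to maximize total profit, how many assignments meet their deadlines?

2

Sort by profit descending; place each in the latest free slot ≤ its deadline.
Profit order: C=65 A=56 B=54 F=45 E=31 D=30 G=26
Assign: C→slot 2, A→slot 1, B skipped, F skipped, E skipped, D skipped, G skipped.
Slots: [1:A] [2:C]
2 of 7 scheduled.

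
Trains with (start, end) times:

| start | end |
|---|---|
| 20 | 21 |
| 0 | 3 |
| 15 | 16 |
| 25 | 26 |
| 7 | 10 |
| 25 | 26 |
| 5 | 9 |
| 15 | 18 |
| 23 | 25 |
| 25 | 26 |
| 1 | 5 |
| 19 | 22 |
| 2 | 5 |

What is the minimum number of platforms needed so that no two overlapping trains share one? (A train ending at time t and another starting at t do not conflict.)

Events (time:±→running): 0:+→1 1:+→2 2:+→3 … peak 3.

3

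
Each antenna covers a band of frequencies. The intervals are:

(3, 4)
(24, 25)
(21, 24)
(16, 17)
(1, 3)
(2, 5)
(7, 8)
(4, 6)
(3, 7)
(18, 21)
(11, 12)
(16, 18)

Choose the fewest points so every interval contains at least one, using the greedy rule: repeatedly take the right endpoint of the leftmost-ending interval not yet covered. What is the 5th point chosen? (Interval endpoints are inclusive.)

17

Sort by right endpoint; whenever an interval is uncovered, place a point at its right end.
By right end: [1,3]  [3,4]  [2,5]  [4,6]  [3,7]  [7,8]  [11,12]  [16,17]  [16,18]  [18,21]  [21,24]  [24,25]
[1,3] uncovered → point at 3; [4,6] uncovered → point at 6; [7,8] uncovered → point at 8; [11,12] uncovered → point at 12; [16,17] uncovered → point at 17; [18,21] uncovered → point at 21; [24,25] uncovered → point at 25.
Points: 3, 6, 8, 12, 17, 21, 25 (7 total).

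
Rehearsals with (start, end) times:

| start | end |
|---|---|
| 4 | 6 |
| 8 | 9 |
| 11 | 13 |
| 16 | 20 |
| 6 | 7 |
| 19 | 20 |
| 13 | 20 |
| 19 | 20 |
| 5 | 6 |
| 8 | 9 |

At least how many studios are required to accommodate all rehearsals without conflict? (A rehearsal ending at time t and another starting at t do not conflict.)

Events (time:±→running): 4:+→1 5:+→2 6:-→1 6:-→0 6:+→1 7:-→0 8:+→1 8:+→2 9:-→1 9:-→0 11:+→1 13:-→0 13:+→1 16:+→2 19:+→3 19:+→4 … peak 4.

4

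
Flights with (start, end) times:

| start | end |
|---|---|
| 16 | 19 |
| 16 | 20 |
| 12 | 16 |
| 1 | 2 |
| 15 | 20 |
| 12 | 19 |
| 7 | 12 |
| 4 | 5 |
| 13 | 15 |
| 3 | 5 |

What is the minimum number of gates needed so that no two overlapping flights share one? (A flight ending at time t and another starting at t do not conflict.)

4

starts: [1, 3, 4, 7, 12, 12, 13, 15, 16, 16]
ends:   [2, 5, 5, 12, 15, 16, 19, 19, 20, 20]
s1→1 e2→0 s3→1 s4→2 e5→1 e5→0 s7→1 e12→0 s12→1 s12→2 s13→3 e15→2 s15→3 e16→2 s16→3 s16→4  — peak 4.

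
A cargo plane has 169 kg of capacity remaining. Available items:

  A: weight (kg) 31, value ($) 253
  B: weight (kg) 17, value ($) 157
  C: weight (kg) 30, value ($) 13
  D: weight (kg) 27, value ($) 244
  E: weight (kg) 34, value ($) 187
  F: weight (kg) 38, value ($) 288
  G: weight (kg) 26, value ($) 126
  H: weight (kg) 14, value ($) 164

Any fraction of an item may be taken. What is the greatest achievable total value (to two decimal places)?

1331.77

Sort by value per unit weight and fill in that order.
Order: H (164/14=11.71) > B (157/17=9.24) > D (244/27=9.04) > A (253/31=8.16) > F (288/38=7.58) > E (187/34=5.50) > G (126/26=4.85) > C (13/30=0.43)
Fill: take H (14 @ 164) → take B (17 @ 157) → take D (27 @ 244) → take A (31 @ 253) → take F (38 @ 288) → take E (34 @ 187) → take 8/26 of G → 38.77; 169/169 used.
Total value = 1331.77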